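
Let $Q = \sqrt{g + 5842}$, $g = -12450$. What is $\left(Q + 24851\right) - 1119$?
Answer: $23732 + 4 i \sqrt{413} \approx 23732.0 + 81.29 i$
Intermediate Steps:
$Q = 4 i \sqrt{413}$ ($Q = \sqrt{-12450 + 5842} = \sqrt{-6608} = 4 i \sqrt{413} \approx 81.29 i$)
$\left(Q + 24851\right) - 1119 = \left(4 i \sqrt{413} + 24851\right) - 1119 = \left(24851 + 4 i \sqrt{413}\right) - 1119 = 23732 + 4 i \sqrt{413}$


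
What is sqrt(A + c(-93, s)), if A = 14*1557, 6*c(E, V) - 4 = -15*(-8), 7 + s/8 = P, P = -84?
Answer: 4*sqrt(12273)/3 ≈ 147.71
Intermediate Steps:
s = -728 (s = -56 + 8*(-84) = -56 - 672 = -728)
c(E, V) = 62/3 (c(E, V) = 2/3 + (-15*(-8))/6 = 2/3 + (1/6)*120 = 2/3 + 20 = 62/3)
A = 21798
sqrt(A + c(-93, s)) = sqrt(21798 + 62/3) = sqrt(65456/3) = 4*sqrt(12273)/3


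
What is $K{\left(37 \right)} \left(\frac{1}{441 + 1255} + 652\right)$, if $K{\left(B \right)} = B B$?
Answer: $\frac{1513830617}{1696} \approx 8.9259 \cdot 10^{5}$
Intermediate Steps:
$K{\left(B \right)} = B^{2}$
$K{\left(37 \right)} \left(\frac{1}{441 + 1255} + 652\right) = 37^{2} \left(\frac{1}{441 + 1255} + 652\right) = 1369 \left(\frac{1}{1696} + 652\right) = 1369 \cdot \frac{1105793}{1696} = \frac{1513830617}{1696}$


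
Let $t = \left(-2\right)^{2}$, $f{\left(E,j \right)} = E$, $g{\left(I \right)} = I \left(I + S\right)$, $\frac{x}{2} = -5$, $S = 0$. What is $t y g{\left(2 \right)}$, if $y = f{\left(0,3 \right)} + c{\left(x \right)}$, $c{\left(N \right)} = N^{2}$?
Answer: $1600$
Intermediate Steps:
$x = -10$ ($x = 2 \left(-5\right) = -10$)
$g{\left(I \right)} = I^{2}$ ($g{\left(I \right)} = I \left(I + 0\right) = I I = I^{2}$)
$y = 100$ ($y = 0 + \left(-10\right)^{2} = 0 + 100 = 100$)
$t = 4$
$t y g{\left(2 \right)} = 4 \cdot 100 \cdot 2^{2} = 400 \cdot 4 = 1600$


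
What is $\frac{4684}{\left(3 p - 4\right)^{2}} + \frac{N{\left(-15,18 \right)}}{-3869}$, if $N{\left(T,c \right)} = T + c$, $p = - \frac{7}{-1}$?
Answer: $\frac{18121529}{1118141} \approx 16.207$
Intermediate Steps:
$p = 7$ ($p = \left(-7\right) \left(-1\right) = 7$)
$\frac{4684}{\left(3 p - 4\right)^{2}} + \frac{N{\left(-15,18 \right)}}{-3869} = \frac{4684}{\left(3 \cdot 7 - 4\right)^{2}} + \frac{-15 + 18}{-3869} = \frac{4684}{\left(21 - 4\right)^{2}} + 3 \left(- \frac{1}{3869}\right) = \frac{4684}{17^{2}} - \frac{3}{3869} = \frac{4684}{289} - \frac{3}{3869} = \frac{18121529}{1118141}$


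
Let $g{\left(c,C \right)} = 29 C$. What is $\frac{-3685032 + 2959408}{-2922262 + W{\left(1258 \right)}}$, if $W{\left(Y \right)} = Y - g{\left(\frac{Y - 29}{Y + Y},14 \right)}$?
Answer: $\frac{362812}{1460705} \approx 0.24838$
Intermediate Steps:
$W{\left(Y \right)} = -406 + Y$ ($W{\left(Y \right)} = Y - 29 \cdot 14 = Y - 406 = -406 + Y$)
$\frac{-3685032 + 2959408}{-2922262 + W{\left(1258 \right)}} = \frac{-3685032 + 2959408}{-2922262 + \left(-406 + 1258\right)} = - \frac{725624}{-2922262 + 852} = - \frac{725624}{-2921410} = \left(-725624\right) \left(- \frac{1}{2921410}\right) = \frac{362812}{1460705}$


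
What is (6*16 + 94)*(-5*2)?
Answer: -1900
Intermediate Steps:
(6*16 + 94)*(-5*2) = (96 + 94)*(-10) = 190*(-10) = -1900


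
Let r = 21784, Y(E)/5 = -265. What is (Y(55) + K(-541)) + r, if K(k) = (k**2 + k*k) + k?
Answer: 605280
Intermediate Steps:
Y(E) = -1325 (Y(E) = 5*(-265) = -1325)
K(k) = k + 2*k**2 (K(k) = (k**2 + k**2) + k = 2*k**2 + k = k + 2*k**2)
(Y(55) + K(-541)) + r = (-1325 - 541*(1 + 2*(-541))) + 21784 = (-1325 - 541*(1 - 1082)) + 21784 = (-1325 - 541*(-1081)) + 21784 = (-1325 + 584821) + 21784 = 583496 + 21784 = 605280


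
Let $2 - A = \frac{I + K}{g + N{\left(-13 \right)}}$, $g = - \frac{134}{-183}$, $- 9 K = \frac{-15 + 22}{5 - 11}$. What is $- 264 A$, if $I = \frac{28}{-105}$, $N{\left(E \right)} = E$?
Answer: $- \frac{17681092}{33675} \approx -525.05$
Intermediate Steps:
$I = - \frac{4}{15}$ ($I = 28 \left(- \frac{1}{105}\right) = - \frac{4}{15} \approx -0.26667$)
$K = \frac{7}{54}$ ($K = - \frac{\left(-15 + 22\right) \frac{1}{5 - 11}}{9} = - \frac{7 \frac{1}{-6}}{9} = - \frac{7 \left(- \frac{1}{6}\right)}{9} = \left(- \frac{1}{9}\right) \left(- \frac{7}{6}\right) = \frac{7}{54} \approx 0.12963$)
$g = \frac{134}{183}$ ($g = \left(-134\right) \left(- \frac{1}{183}\right) = \frac{134}{183} \approx 0.73224$)
$A = \frac{401843}{202050}$ ($A = 2 - \frac{- \frac{4}{15} + \frac{7}{54}}{\frac{134}{183} - 13} = 2 - - \frac{37}{270 \left(- \frac{2245}{183}\right)} = 2 - \left(- \frac{37}{270}\right) \left(- \frac{183}{2245}\right) = 2 - \frac{2257}{202050} = \frac{401843}{202050} \approx 1.9888$)
$- 264 A = \left(-264\right) \frac{401843}{202050} = - \frac{17681092}{33675}$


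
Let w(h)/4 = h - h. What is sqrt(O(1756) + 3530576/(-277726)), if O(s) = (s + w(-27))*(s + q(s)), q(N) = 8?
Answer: 2*sqrt(14932564721285638)/138863 ≈ 1760.0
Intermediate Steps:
w(h) = 0 (w(h) = 4*(h - h) = 4*0 = 0)
O(s) = s*(8 + s) (O(s) = (s + 0)*(s + 8) = s*(8 + s))
sqrt(O(1756) + 3530576/(-277726)) = sqrt(1756*(8 + 1756) + 3530576/(-277726)) = sqrt(1756*1764 + 3530576*(-1/277726)) = sqrt(3097584 - 1765288/138863) = sqrt(430138041704/138863) = 2*sqrt(14932564721285638)/138863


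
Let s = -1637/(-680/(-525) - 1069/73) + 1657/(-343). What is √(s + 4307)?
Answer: √111219711612458197/5013533 ≈ 66.519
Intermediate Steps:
s = 4134289246/35094731 (s = -1637/(-680*(-1/525) - 1069*1/73) + 1657*(-1/343) = -1637/(136/105 - 1069/73) - 1657/343 = -1637/(-102317/7665) - 1657/343 = -1637*(-7665/102317) - 1657/343 = 12547605/102317 - 1657/343 = 4134289246/35094731 ≈ 117.80)
√(s + 4307) = √(4134289246/35094731 + 4307) = √(155287295663/35094731) = √111219711612458197/5013533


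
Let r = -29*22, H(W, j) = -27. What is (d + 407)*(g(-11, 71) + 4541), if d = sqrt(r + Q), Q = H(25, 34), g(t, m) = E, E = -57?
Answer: 1824988 + 4484*I*sqrt(665) ≈ 1.825e+6 + 1.1563e+5*I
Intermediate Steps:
g(t, m) = -57
r = -638
Q = -27
d = I*sqrt(665) (d = sqrt(-638 - 27) = sqrt(-665) = I*sqrt(665) ≈ 25.788*I)
(d + 407)*(g(-11, 71) + 4541) = (I*sqrt(665) + 407)*(-57 + 4541) = (407 + I*sqrt(665))*4484 = 1824988 + 4484*I*sqrt(665)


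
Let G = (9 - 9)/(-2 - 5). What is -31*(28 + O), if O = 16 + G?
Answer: -1364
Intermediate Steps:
G = 0 (G = 0/(-7) = 0*(-1/7) = 0)
O = 16 (O = 16 + 0 = 16)
-31*(28 + O) = -31*(28 + 16) = -31*44 = -1364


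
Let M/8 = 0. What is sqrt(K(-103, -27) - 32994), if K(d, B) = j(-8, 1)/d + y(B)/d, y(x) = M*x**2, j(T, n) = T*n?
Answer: I*sqrt(350032522)/103 ≈ 181.64*I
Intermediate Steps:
M = 0 (M = 8*0 = 0)
y(x) = 0 (y(x) = 0*x**2 = 0)
K(d, B) = -8/d (K(d, B) = (-8*1)/d + 0/d = -8/d + 0 = -8/d)
sqrt(K(-103, -27) - 32994) = sqrt(-8/(-103) - 32994) = sqrt(-8*(-1/103) - 32994) = sqrt(8/103 - 32994) = sqrt(-3398374/103) = I*sqrt(350032522)/103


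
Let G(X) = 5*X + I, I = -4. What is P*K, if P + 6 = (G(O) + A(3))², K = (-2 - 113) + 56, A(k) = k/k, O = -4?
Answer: -30857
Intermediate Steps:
G(X) = -4 + 5*X (G(X) = 5*X - 4 = -4 + 5*X)
A(k) = 1
K = -59 (K = -115 + 56 = -59)
P = 523 (P = -6 + ((-4 + 5*(-4)) + 1)² = -6 + ((-4 - 20) + 1)² = -6 + (-24 + 1)² = -6 + (-23)² = -6 + 529 = 523)
P*K = 523*(-59) = -30857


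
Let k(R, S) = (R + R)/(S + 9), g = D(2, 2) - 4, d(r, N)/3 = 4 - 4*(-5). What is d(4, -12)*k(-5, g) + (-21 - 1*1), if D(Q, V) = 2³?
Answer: -1006/13 ≈ -77.385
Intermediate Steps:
D(Q, V) = 8
d(r, N) = 72 (d(r, N) = 3*(4 - 4*(-5)) = 3*(4 + 20) = 3*24 = 72)
g = 4 (g = 8 - 4 = 4)
k(R, S) = 2*R/(9 + S) (k(R, S) = (2*R)/(9 + S) = 2*R/(9 + S))
d(4, -12)*k(-5, g) + (-21 - 1*1) = 72*(2*(-5)/(9 + 4)) + (-21 - 1*1) = 72*(2*(-5)/13) + (-21 - 1) = 72*(2*(-5)*(1/13)) - 22 = 72*(-10/13) - 22 = -720/13 - 22 = -1006/13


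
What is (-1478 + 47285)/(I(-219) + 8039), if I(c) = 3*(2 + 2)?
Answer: 45807/8051 ≈ 5.6896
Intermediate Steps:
I(c) = 12 (I(c) = 3*4 = 12)
(-1478 + 47285)/(I(-219) + 8039) = (-1478 + 47285)/(12 + 8039) = 45807/8051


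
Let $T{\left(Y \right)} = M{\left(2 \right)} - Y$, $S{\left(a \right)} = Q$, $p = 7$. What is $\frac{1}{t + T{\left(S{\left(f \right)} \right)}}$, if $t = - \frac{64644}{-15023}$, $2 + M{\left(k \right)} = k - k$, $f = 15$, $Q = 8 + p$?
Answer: $- \frac{15023}{190747} \approx -0.078759$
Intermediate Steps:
$Q = 15$ ($Q = 8 + 7 = 15$)
$S{\left(a \right)} = 15$
$M{\left(k \right)} = -2$ ($M{\left(k \right)} = -2 + \left(k - k\right) = -2 + 0 = -2$)
$T{\left(Y \right)} = -2 - Y$
$t = \frac{64644}{15023}$ ($t = \left(-64644\right) \left(- \frac{1}{15023}\right) = \frac{64644}{15023} \approx 4.303$)
$\frac{1}{t + T{\left(S{\left(f \right)} \right)}} = \frac{1}{\frac{64644}{15023} - 17} = \frac{1}{- \frac{190747}{15023}} = - \frac{15023}{190747}$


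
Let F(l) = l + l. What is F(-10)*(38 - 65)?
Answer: 540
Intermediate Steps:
F(l) = 2*l
F(-10)*(38 - 65) = (2*(-10))*(38 - 65) = -20*(-27) = 540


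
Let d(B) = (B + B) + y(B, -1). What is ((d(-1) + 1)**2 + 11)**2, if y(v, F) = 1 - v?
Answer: 144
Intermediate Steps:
d(B) = 1 + B (d(B) = (B + B) + (1 - B) = 2*B + (1 - B) = 1 + B)
((d(-1) + 1)**2 + 11)**2 = (((1 - 1) + 1)**2 + 11)**2 = ((0 + 1)**2 + 11)**2 = (1**2 + 11)**2 = (1 + 11)**2 = 12**2 = 144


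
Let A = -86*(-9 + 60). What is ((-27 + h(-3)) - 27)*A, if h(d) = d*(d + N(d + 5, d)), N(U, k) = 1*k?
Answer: 157896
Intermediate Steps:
N(U, k) = k
h(d) = 2*d² (h(d) = d*(d + d) = d*(2*d) = 2*d²)
A = -4386 (A = -86*51 = -4386)
((-27 + h(-3)) - 27)*A = ((-27 + 2*(-3)²) - 27)*(-4386) = ((-27 + 2*9) - 27)*(-4386) = ((-27 + 18) - 27)*(-4386) = (-9 - 27)*(-4386) = -36*(-4386) = 157896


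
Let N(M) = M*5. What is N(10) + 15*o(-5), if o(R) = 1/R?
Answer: 47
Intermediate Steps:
N(M) = 5*M
N(10) + 15*o(-5) = 5*10 + 15/(-5) = 50 + 15*(-⅕) = 50 - 3 = 47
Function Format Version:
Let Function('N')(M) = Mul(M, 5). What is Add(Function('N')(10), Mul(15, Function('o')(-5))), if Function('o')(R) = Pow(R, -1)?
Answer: 47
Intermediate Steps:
Function('N')(M) = Mul(5, M)
Add(Function('N')(10), Mul(15, Function('o')(-5))) = Add(Mul(5, 10), Mul(15, Pow(-5, -1))) = Add(50, Mul(15, Rational(-1, 5))) = Add(50, -3) = 47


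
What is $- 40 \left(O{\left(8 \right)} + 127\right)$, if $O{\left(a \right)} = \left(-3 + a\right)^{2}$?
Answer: $-6080$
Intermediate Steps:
$- 40 \left(O{\left(8 \right)} + 127\right) = - 40 \left(\left(-3 + 8\right)^{2} + 127\right) = - 40 \left(5^{2} + 127\right) = - 40 \left(25 + 127\right) = \left(-40\right) 152 = -6080$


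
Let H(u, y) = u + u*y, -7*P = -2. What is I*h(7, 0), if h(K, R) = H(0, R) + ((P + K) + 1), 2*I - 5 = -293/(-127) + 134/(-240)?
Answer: 426097/15240 ≈ 27.959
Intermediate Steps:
P = 2/7 (P = -⅐*(-2) = 2/7 ≈ 0.28571)
I = 102851/30480 (I = 5/2 + (-293/(-127) + 134/(-240))/2 = 5/2 + (-293*(-1/127) + 134*(-1/240))/2 = 5/2 + (293/127 - 67/120)/2 = 5/2 + (½)*(26651/15240) = 5/2 + 26651/30480 = 102851/30480 ≈ 3.3744)
h(K, R) = 9/7 + K (h(K, R) = 0*(1 + R) + ((2/7 + K) + 1) = 0 + (9/7 + K) = 9/7 + K)
I*h(7, 0) = 102851*(9/7 + 7)/30480 = (102851/30480)*(58/7) = 426097/15240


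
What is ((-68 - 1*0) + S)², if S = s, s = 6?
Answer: 3844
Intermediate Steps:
S = 6
((-68 - 1*0) + S)² = ((-68 - 1*0) + 6)² = ((-68 + 0) + 6)² = (-68 + 6)² = (-62)² = 3844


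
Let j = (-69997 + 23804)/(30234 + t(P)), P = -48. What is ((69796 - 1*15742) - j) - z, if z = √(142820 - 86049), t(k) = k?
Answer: 1631720237/30186 - √56771 ≈ 53817.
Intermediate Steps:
z = √56771 ≈ 238.27
j = -46193/30186 (j = (-69997 + 23804)/(30234 - 48) = -46193/30186 ≈ -1.5303)
((69796 - 1*15742) - j) - z = ((69796 - 1*15742) - 1*(-46193/30186)) - √56771 = ((69796 - 15742) + 46193/30186) - √56771 = (54054 + 46193/30186) - √56771 = 1631720237/30186 - √56771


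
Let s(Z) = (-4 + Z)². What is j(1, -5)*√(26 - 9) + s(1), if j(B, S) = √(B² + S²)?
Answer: 9 + √442 ≈ 30.024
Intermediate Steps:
j(1, -5)*√(26 - 9) + s(1) = √(1² + (-5)²)*√(26 - 9) + (-4 + 1)² = √(1 + 25)*√17 + (-3)² = √26*√17 + 9 = √442 + 9 = 9 + √442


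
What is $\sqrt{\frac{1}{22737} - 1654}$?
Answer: $\frac{29 i \sqrt{1016730429}}{22737} \approx 40.669 i$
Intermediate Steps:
$\sqrt{\frac{1}{22737} - 1654} = \sqrt{- \frac{37606997}{22737}} = \frac{29 i \sqrt{1016730429}}{22737}$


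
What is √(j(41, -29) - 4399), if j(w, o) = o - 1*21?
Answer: I*√4449 ≈ 66.701*I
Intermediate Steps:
j(w, o) = -21 + o (j(w, o) = o - 21 = -21 + o)
√(j(41, -29) - 4399) = √((-21 - 29) - 4399) = √(-50 - 4399) = √(-4449) = I*√4449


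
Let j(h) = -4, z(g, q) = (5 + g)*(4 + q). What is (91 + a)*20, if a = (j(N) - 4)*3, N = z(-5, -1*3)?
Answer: 1340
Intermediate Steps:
z(g, q) = (4 + q)*(5 + g)
N = 0 (N = 20 + 4*(-5) + 5*(-1*3) - (-5)*3 = 20 - 20 + 5*(-3) - 5*(-3) = 20 - 20 - 15 + 15 = 0)
a = -24 (a = (-4 - 4)*3 = -8*3 = -24)
(91 + a)*20 = (91 - 24)*20 = 67*20 = 1340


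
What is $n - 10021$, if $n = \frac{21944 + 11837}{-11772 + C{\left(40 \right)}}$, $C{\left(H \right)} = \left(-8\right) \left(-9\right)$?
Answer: $- \frac{117279481}{11700} \approx -10024.0$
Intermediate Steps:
$C{\left(H \right)} = 72$
$n = - \frac{33781}{11700}$ ($n = \frac{21944 + 11837}{-11772 + 72} = \frac{33781}{-11700} = 33781 \left(- \frac{1}{11700}\right) = - \frac{33781}{11700} \approx -2.8873$)
$n - 10021 = - \frac{33781}{11700} - 10021 = - \frac{117279481}{11700}$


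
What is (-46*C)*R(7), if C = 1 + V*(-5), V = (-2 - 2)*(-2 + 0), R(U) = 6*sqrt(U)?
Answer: 10764*sqrt(7) ≈ 28479.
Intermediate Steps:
V = 8 (V = -4*(-2) = 8)
C = -39 (C = 1 + 8*(-5) = 1 - 40 = -39)
(-46*C)*R(7) = (-46*(-39))*(6*sqrt(7)) = 1794*(6*sqrt(7)) = 10764*sqrt(7)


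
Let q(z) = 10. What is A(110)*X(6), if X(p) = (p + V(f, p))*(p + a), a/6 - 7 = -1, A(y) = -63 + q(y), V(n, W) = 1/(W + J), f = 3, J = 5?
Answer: -149142/11 ≈ -13558.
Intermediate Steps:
V(n, W) = 1/(5 + W) (V(n, W) = 1/(W + 5) = 1/(5 + W))
A(y) = -53 (A(y) = -63 + 10 = -53)
a = 36 (a = 42 + 6*(-1) = 42 - 6 = 36)
X(p) = (36 + p)*(p + 1/(5 + p)) (X(p) = (p + 1/(5 + p))*(p + 36) = (p + 1/(5 + p))*(36 + p) = (36 + p)*(p + 1/(5 + p)))
A(110)*X(6) = -53*(36 + 6 + 6*(5 + 6)*(36 + 6))/(5 + 6) = -53*(36 + 6 + 6*11*42)/11 = -53*(36 + 6 + 2772)/11 = -53*2814/11 = -149142/11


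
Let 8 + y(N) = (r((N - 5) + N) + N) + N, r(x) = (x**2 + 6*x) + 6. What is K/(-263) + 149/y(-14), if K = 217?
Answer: -147650/226443 ≈ -0.65204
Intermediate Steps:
r(x) = 6 + x**2 + 6*x
y(N) = -32 + (-5 + 2*N)**2 + 14*N (y(N) = -8 + (((6 + ((N - 5) + N)**2 + 6*((N - 5) + N)) + N) + N) = -8 + (((6 + ((-5 + N) + N)**2 + 6*((-5 + N) + N)) + N) + N) = -8 + (((6 + (-5 + 2*N)**2 + 6*(-5 + 2*N)) + N) + N) = -8 + (((6 + (-5 + 2*N)**2 + (-30 + 12*N)) + N) + N) = -8 + (((-24 + (-5 + 2*N)**2 + 12*N) + N) + N) = -8 + ((-24 + (-5 + 2*N)**2 + 13*N) + N) = -8 + (-24 + (-5 + 2*N)**2 + 14*N) = -32 + (-5 + 2*N)**2 + 14*N)
K/(-263) + 149/y(-14) = 217/(-263) + 149/(-7 - 6*(-14) + 4*(-14)**2) = 217*(-1/263) + 149/(-7 + 84 + 4*196) = -217/263 + 149/(-7 + 84 + 784) = -217/263 + 149/861 = -147650/226443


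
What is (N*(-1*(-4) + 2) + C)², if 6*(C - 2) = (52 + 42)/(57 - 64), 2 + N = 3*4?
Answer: 1575025/441 ≈ 3571.5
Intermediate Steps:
N = 10 (N = -2 + 3*4 = -2 + 12 = 10)
C = -5/21 (C = 2 + ((52 + 42)/(57 - 64))/6 = 2 + (94/(-7))/6 = 2 + (94*(-⅐))/6 = 2 + (⅙)*(-94/7) = 2 - 47/21 = -5/21 ≈ -0.23810)
(N*(-1*(-4) + 2) + C)² = (10*(-1*(-4) + 2) - 5/21)² = (10*(4 + 2) - 5/21)² = (10*6 - 5/21)² = (60 - 5/21)² = (1255/21)² = 1575025/441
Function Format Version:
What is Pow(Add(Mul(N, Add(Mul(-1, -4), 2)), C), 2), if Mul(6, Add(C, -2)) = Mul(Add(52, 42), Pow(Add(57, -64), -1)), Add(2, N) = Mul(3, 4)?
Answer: Rational(1575025, 441) ≈ 3571.5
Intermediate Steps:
N = 10 (N = Add(-2, Mul(3, 4)) = Add(-2, 12) = 10)
C = Rational(-5, 21) (C = Add(2, Mul(Rational(1, 6), Mul(Add(52, 42), Pow(Add(57, -64), -1)))) = Add(2, Mul(Rational(1, 6), Mul(94, Pow(-7, -1)))) = Add(2, Mul(Rational(1, 6), Mul(94, Rational(-1, 7)))) = Add(2, Mul(Rational(1, 6), Rational(-94, 7))) = Add(2, Rational(-47, 21)) = Rational(-5, 21) ≈ -0.23810)
Pow(Add(Mul(N, Add(Mul(-1, -4), 2)), C), 2) = Pow(Add(Mul(10, Add(Mul(-1, -4), 2)), Rational(-5, 21)), 2) = Pow(Add(Mul(10, Add(4, 2)), Rational(-5, 21)), 2) = Pow(Add(Mul(10, 6), Rational(-5, 21)), 2) = Pow(Add(60, Rational(-5, 21)), 2) = Pow(Rational(1255, 21), 2) = Rational(1575025, 441)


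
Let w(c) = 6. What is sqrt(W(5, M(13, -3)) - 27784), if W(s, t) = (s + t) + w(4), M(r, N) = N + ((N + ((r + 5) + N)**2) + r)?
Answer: I*sqrt(27541) ≈ 165.95*I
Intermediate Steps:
M(r, N) = r + (5 + N + r)**2 + 2*N (M(r, N) = N + ((N + ((5 + r) + N)**2) + r) = N + ((N + (5 + N + r)**2) + r) = N + (N + r + (5 + N + r)**2) = r + (5 + N + r)**2 + 2*N)
W(s, t) = 6 + s + t (W(s, t) = (s + t) + 6 = 6 + s + t)
sqrt(W(5, M(13, -3)) - 27784) = sqrt((6 + 5 + (13 + (5 - 3 + 13)**2 + 2*(-3))) - 27784) = sqrt((6 + 5 + (13 + 15**2 - 6)) - 27784) = sqrt((6 + 5 + (13 + 225 - 6)) - 27784) = sqrt((6 + 5 + 232) - 27784) = sqrt(243 - 27784) = sqrt(-27541) = I*sqrt(27541)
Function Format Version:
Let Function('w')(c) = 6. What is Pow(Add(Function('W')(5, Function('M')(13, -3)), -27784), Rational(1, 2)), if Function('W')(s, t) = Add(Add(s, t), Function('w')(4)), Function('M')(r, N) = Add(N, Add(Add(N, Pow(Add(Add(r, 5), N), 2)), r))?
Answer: Mul(I, Pow(27541, Rational(1, 2))) ≈ Mul(165.95, I)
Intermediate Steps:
Function('M')(r, N) = Add(r, Pow(Add(5, N, r), 2), Mul(2, N)) (Function('M')(r, N) = Add(N, Add(Add(N, Pow(Add(Add(5, r), N), 2)), r)) = Add(N, Add(Add(N, Pow(Add(5, N, r), 2)), r)) = Add(N, Add(N, r, Pow(Add(5, N, r), 2))) = Add(r, Pow(Add(5, N, r), 2), Mul(2, N)))
Function('W')(s, t) = Add(6, s, t) (Function('W')(s, t) = Add(Add(s, t), 6) = Add(6, s, t))
Pow(Add(Function('W')(5, Function('M')(13, -3)), -27784), Rational(1, 2)) = Pow(Add(Add(6, 5, Add(13, Pow(Add(5, -3, 13), 2), Mul(2, -3))), -27784), Rational(1, 2)) = Pow(Add(Add(6, 5, Add(13, Pow(15, 2), -6)), -27784), Rational(1, 2)) = Pow(Add(Add(6, 5, Add(13, 225, -6)), -27784), Rational(1, 2)) = Pow(Add(Add(6, 5, 232), -27784), Rational(1, 2)) = Pow(Add(243, -27784), Rational(1, 2)) = Pow(-27541, Rational(1, 2)) = Mul(I, Pow(27541, Rational(1, 2)))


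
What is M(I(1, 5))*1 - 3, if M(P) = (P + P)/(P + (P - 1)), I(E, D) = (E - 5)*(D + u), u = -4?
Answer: -19/9 ≈ -2.1111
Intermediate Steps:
I(E, D) = (-5 + E)*(-4 + D) (I(E, D) = (E - 5)*(D - 4) = (-5 + E)*(-4 + D))
M(P) = 2*P/(-1 + 2*P) (M(P) = (2*P)/(P + (-1 + P)) = (2*P)/(-1 + 2*P) = 2*P/(-1 + 2*P))
M(I(1, 5))*1 - 3 = (2*(20 - 5*5 - 4*1 + 5*1)/(-1 + 2*(20 - 5*5 - 4*1 + 5*1)))*1 - 3 = (2*(20 - 25 - 4 + 5)/(-1 + 2*(20 - 25 - 4 + 5)))*1 - 3 = (2*(-4)/(-1 + 2*(-4)))*1 - 3 = (2*(-4)/(-1 - 8))*1 - 3 = (2*(-4)/(-9))*1 - 3 = (2*(-4)*(-⅑))*1 - 3 = (8/9)*1 - 3 = 8/9 - 3 = -19/9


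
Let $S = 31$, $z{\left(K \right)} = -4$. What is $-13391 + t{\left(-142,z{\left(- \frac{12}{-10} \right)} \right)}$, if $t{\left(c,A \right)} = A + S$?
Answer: $-13364$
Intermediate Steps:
$t{\left(c,A \right)} = 31 + A$ ($t{\left(c,A \right)} = A + 31 = 31 + A$)
$-13391 + t{\left(-142,z{\left(- \frac{12}{-10} \right)} \right)} = -13391 + \left(31 - 4\right) = -13391 + 27 = -13364$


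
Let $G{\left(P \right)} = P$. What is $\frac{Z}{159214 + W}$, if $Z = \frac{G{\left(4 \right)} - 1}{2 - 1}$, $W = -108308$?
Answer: $\frac{3}{50906} \approx 5.8932 \cdot 10^{-5}$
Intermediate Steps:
$Z = 3$ ($Z = \frac{4 - 1}{2 - 1} = \frac{3}{1} = 3 \cdot 1 = 3$)
$\frac{Z}{159214 + W} = \frac{1}{159214 - 108308} \cdot 3 = \frac{1}{50906} \cdot 3 = \frac{3}{50906}$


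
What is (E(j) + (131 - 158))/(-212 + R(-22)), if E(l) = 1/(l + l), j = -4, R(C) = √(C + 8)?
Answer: 11501/89916 + 217*I*√14/359664 ≈ 0.12791 + 0.0022575*I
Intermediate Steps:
R(C) = √(8 + C)
E(l) = 1/(2*l)
(E(j) + (131 - 158))/(-212 + R(-22)) = ((½)/(-4) + (131 - 158))/(-212 + √(8 - 22)) = ((½)*(-¼) - 27)/(-212 + √(-14)) = (-⅛ - 27)/(-212 + I*√14) = -217/(8*(-212 + I*√14))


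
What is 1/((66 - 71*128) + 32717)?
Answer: 1/23695 ≈ 4.2203e-5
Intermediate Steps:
1/((66 - 71*128) + 32717) = 1/((66 - 9088) + 32717) = 1/(-9022 + 32717) = 1/23695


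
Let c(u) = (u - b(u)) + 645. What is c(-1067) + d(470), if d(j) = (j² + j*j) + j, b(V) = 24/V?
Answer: 471451840/1067 ≈ 4.4185e+5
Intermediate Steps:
d(j) = j + 2*j² (d(j) = (j² + j²) + j = 2*j² + j = j + 2*j²)
c(u) = 645 + u - 24/u (c(u) = (u - 24/u) + 645 = 645 + u - 24/u)
c(-1067) + d(470) = (645 - 1067 - 24/(-1067)) + 470*(1 + 2*470) = (645 - 1067 - 24*(-1/1067)) + 470*(1 + 940) = (645 - 1067 + 24/1067) + 470*941 = -450250/1067 + 442270 = 471451840/1067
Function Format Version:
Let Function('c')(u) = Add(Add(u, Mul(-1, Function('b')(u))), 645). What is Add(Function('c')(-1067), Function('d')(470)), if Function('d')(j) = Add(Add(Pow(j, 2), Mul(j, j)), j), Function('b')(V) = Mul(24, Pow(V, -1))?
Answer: Rational(471451840, 1067) ≈ 4.4185e+5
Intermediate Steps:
Function('d')(j) = Add(j, Mul(2, Pow(j, 2))) (Function('d')(j) = Add(Add(Pow(j, 2), Pow(j, 2)), j) = Add(Mul(2, Pow(j, 2)), j) = Add(j, Mul(2, Pow(j, 2))))
Function('c')(u) = Add(645, u, Mul(-24, Pow(u, -1))) (Function('c')(u) = Add(Add(u, Mul(-1, Mul(24, Pow(u, -1)))), 645) = Add(Add(u, Mul(-24, Pow(u, -1))), 645) = Add(645, u, Mul(-24, Pow(u, -1))))
Add(Function('c')(-1067), Function('d')(470)) = Add(Add(645, -1067, Mul(-24, Pow(-1067, -1))), Mul(470, Add(1, Mul(2, 470)))) = Add(Add(645, -1067, Mul(-24, Rational(-1, 1067))), Mul(470, Add(1, 940))) = Add(Add(645, -1067, Rational(24, 1067)), Mul(470, 941)) = Add(Rational(-450250, 1067), 442270) = Rational(471451840, 1067)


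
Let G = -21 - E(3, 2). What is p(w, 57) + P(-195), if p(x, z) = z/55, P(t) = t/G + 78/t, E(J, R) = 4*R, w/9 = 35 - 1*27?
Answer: 2348/319 ≈ 7.3605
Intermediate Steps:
w = 72 (w = 9*(35 - 1*27) = 9*(35 - 27) = 9*8 = 72)
G = -29 (G = -21 - 4*2 = -21 - 1*8 = -21 - 8 = -29)
P(t) = 78/t - t/29 (P(t) = t/(-29) + 78/t = t*(-1/29) + 78/t = -t/29 + 78/t = 78/t - t/29)
p(x, z) = z/55 (p(x, z) = z*(1/55) = z/55)
p(w, 57) + P(-195) = (1/55)*57 + (78/(-195) - 1/29*(-195)) = 57/55 + (78*(-1/195) + 195/29) = 57/55 + (-⅖ + 195/29) = 57/55 + 917/145 = 2348/319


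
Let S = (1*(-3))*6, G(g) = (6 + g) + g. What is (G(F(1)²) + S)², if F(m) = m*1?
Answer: 100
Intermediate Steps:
F(m) = m
G(g) = 6 + 2*g
S = -18 (S = -3*6 = -18)
(G(F(1)²) + S)² = ((6 + 2*1²) - 18)² = ((6 + 2*1) - 18)² = ((6 + 2) - 18)² = (8 - 18)² = (-10)² = 100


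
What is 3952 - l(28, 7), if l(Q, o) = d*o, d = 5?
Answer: 3917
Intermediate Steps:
l(Q, o) = 5*o
3952 - l(28, 7) = 3952 - 5*7 = 3952 - 1*35 = 3952 - 35 = 3917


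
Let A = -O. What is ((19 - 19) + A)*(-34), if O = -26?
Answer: -884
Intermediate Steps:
A = 26 (A = -1*(-26) = 26)
((19 - 19) + A)*(-34) = ((19 - 19) + 26)*(-34) = (0 + 26)*(-34) = 26*(-34) = -884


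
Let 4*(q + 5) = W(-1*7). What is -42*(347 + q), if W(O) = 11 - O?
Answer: -14553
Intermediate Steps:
q = -½ (q = -5 + (11 - (-1)*7)/4 = -5 + (11 - 1*(-7))/4 = -5 + (11 + 7)/4 = -5 + (¼)*18 = -5 + 9/2 = -½ ≈ -0.50000)
-42*(347 + q) = -42*(347 - ½) = -42*693/2 = -14553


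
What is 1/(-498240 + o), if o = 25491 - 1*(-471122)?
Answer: -1/1627 ≈ -0.00061463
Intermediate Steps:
o = 496613 (o = 25491 + 471122 = 496613)
1/(-498240 + o) = 1/(-498240 + 496613) = 1/(-1627) = -1/1627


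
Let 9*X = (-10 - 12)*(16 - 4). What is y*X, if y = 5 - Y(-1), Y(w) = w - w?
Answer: -440/3 ≈ -146.67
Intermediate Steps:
Y(w) = 0
X = -88/3 (X = ((-10 - 12)*(16 - 4))/9 = (-22*12)/9 = (⅑)*(-264) = -88/3 ≈ -29.333)
y = 5 (y = 5 - 1*0 = 5 + 0 = 5)
y*X = 5*(-88/3) = -440/3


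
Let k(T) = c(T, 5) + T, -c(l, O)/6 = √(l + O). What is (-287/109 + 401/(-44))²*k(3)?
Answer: 9521572707/23001616 - 9521572707*√2/5750404 ≈ -1927.7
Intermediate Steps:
c(l, O) = -6*√(O + l) (c(l, O) = -6*√(l + O) = -6*√(O + l))
k(T) = T - 6*√(5 + T) (k(T) = -6*√(5 + T) + T = T - 6*√(5 + T))
(-287/109 + 401/(-44))²*k(3) = (-287/109 + 401/(-44))²*(3 - 6*√(5 + 3)) = (-287*1/109 + 401*(-1/44))²*(3 - 12*√2) = (-287/109 - 401/44)²*(3 - 12*√2) = (-56337/4796)²*(3 - 12*√2) = 3173857569*(3 - 12*√2)/23001616 = 9521572707/23001616 - 9521572707*√2/5750404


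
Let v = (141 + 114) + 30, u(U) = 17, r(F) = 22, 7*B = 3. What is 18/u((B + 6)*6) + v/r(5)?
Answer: 5241/374 ≈ 14.013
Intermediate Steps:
B = 3/7 (B = (⅐)*3 = 3/7 ≈ 0.42857)
v = 285 (v = 255 + 30 = 285)
18/u((B + 6)*6) + v/r(5) = 18/17 + 285/22 = 5241/374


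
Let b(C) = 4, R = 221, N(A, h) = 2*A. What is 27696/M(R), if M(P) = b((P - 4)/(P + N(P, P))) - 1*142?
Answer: -4616/23 ≈ -200.70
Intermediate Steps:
M(P) = -138 (M(P) = 4 - 1*142 = 4 - 142 = -138)
27696/M(R) = 27696/(-138) = 27696*(-1/138) = -4616/23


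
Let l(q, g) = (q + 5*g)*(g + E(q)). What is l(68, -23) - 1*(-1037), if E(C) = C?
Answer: -1078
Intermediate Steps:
l(q, g) = (g + q)*(q + 5*g) (l(q, g) = (q + 5*g)*(g + q) = (g + q)*(q + 5*g))
l(68, -23) - 1*(-1037) = (68**2 + 5*(-23)**2 + 6*(-23)*68) - 1*(-1037) = (4624 + 5*529 - 9384) + 1037 = (4624 + 2645 - 9384) + 1037 = -2115 + 1037 = -1078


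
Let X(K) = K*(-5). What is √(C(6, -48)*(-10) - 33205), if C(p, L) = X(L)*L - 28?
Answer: 5*√3291 ≈ 286.84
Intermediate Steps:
X(K) = -5*K
C(p, L) = -28 - 5*L² (C(p, L) = (-5*L)*L - 28 = -5*L² - 28 = -28 - 5*L²)
√(C(6, -48)*(-10) - 33205) = √((-28 - 5*(-48)²)*(-10) - 33205) = √((-28 - 5*2304)*(-10) - 33205) = √((-28 - 11520)*(-10) - 33205) = √(-11548*(-10) - 33205) = √(115480 - 33205) = √82275 = 5*√3291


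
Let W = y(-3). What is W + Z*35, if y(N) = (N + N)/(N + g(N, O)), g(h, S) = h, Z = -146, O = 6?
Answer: -5109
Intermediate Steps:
y(N) = 1 (y(N) = (N + N)/(N + N) = (2*N)/((2*N)) = (2*N)*(1/(2*N)) = 1)
W = 1
W + Z*35 = 1 - 146*35 = 1 - 5110 = -5109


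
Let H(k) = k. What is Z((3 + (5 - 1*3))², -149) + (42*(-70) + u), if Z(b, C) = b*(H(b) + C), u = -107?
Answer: -6147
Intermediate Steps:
Z(b, C) = b*(C + b) (Z(b, C) = b*(b + C) = b*(C + b))
Z((3 + (5 - 1*3))², -149) + (42*(-70) + u) = (3 + (5 - 1*3))²*(-149 + (3 + (5 - 1*3))²) + (42*(-70) - 107) = (3 + (5 - 3))²*(-149 + (3 + (5 - 3))²) + (-2940 - 107) = (3 + 2)²*(-149 + (3 + 2)²) - 3047 = 5²*(-149 + 5²) - 3047 = 25*(-149 + 25) - 3047 = 25*(-124) - 3047 = -3100 - 3047 = -6147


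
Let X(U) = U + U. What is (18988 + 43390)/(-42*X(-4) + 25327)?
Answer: 62378/25663 ≈ 2.4307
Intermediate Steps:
X(U) = 2*U
(18988 + 43390)/(-42*X(-4) + 25327) = (18988 + 43390)/(-84*(-4) + 25327) = 62378/(-42*(-8) + 25327) = 62378/(336 + 25327) = 62378/25663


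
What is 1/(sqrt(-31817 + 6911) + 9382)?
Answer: 4691/44023415 - I*sqrt(24906)/88046830 ≈ 0.00010656 - 1.7924e-6*I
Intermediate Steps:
1/(sqrt(-31817 + 6911) + 9382) = 1/(sqrt(-24906) + 9382) = 1/(I*sqrt(24906) + 9382) = 1/(9382 + I*sqrt(24906))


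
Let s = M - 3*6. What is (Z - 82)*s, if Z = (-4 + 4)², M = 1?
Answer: 1394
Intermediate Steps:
s = -17 (s = 1 - 3*6 = 1 - 18 = -17)
Z = 0 (Z = 0² = 0)
(Z - 82)*s = (0 - 82)*(-17) = -82*(-17) = 1394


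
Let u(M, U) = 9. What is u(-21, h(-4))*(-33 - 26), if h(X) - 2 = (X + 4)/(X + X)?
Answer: -531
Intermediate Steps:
h(X) = 2 + (4 + X)/(2*X) (h(X) = 2 + (X + 4)/(X + X) = 2 + (4 + X)/((2*X)) = 2 + (4 + X)*(1/(2*X)) = 2 + (4 + X)/(2*X))
u(-21, h(-4))*(-33 - 26) = 9*(-33 - 26) = 9*(-59) = -531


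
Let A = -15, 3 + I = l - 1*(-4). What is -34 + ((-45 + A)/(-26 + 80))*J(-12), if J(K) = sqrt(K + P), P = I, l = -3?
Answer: -34 - 10*I*sqrt(14)/9 ≈ -34.0 - 4.1574*I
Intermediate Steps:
I = -2 (I = -3 + (-3 - 1*(-4)) = -3 + (-3 + 4) = -3 + 1 = -2)
P = -2
J(K) = sqrt(-2 + K) (J(K) = sqrt(K - 2) = sqrt(-2 + K))
-34 + ((-45 + A)/(-26 + 80))*J(-12) = -34 + ((-45 - 15)/(-26 + 80))*sqrt(-2 - 12) = -34 + (-60/54)*sqrt(-14) = -34 + (-60*1/54)*(I*sqrt(14)) = -34 - 10*I*sqrt(14)/9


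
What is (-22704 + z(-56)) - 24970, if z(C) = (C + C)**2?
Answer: -35130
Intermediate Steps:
z(C) = 4*C**2 (z(C) = (2*C)**2 = 4*C**2)
(-22704 + z(-56)) - 24970 = (-22704 + 4*(-56)**2) - 24970 = (-22704 + 4*3136) - 24970 = (-22704 + 12544) - 24970 = -10160 - 24970 = -35130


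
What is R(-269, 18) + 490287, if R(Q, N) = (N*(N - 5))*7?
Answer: 491925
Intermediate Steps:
R(Q, N) = 7*N*(-5 + N) (R(Q, N) = (N*(-5 + N))*7 = 7*N*(-5 + N))
R(-269, 18) + 490287 = 7*18*(-5 + 18) + 490287 = 7*18*13 + 490287 = 1638 + 490287 = 491925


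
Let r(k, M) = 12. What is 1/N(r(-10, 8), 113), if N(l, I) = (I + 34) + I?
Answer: 1/260 ≈ 0.0038462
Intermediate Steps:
N(l, I) = 34 + 2*I (N(l, I) = (34 + I) + I = 34 + 2*I)
1/N(r(-10, 8), 113) = 1/(34 + 2*113) = 1/(34 + 226) = 1/260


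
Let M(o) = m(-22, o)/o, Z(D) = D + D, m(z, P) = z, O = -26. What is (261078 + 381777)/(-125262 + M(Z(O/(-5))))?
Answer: -16714230/3256867 ≈ -5.1320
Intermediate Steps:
Z(D) = 2*D
M(o) = -22/o
(261078 + 381777)/(-125262 + M(Z(O/(-5)))) = (261078 + 381777)/(-125262 - 22/(2*(-26/(-5)))) = 642855/(-125262 - 22/(2*(-26*(-1/5)))) = 642855/(-125262 - 22/(2*(26/5))) = 642855/(-125262 - 22/52/5) = 642855/(-125262 - 22*5/52) = 642855/(-125262 - 55/26) = 642855/(-3256867/26) = 642855*(-26/3256867) = -16714230/3256867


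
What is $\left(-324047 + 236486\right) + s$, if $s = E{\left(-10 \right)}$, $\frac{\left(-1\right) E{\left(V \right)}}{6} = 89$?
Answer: $-88095$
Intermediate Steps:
$E{\left(V \right)} = -534$ ($E{\left(V \right)} = \left(-6\right) 89 = -534$)
$s = -534$
$\left(-324047 + 236486\right) + s = \left(-324047 + 236486\right) - 534 = -87561 - 534 = -88095$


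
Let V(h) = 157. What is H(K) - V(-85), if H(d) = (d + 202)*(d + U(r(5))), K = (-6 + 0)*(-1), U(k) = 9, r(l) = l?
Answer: 2963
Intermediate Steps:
K = 6 (K = -6*(-1) = 6)
H(d) = (9 + d)*(202 + d) (H(d) = (d + 202)*(d + 9) = (202 + d)*(9 + d) = (9 + d)*(202 + d))
H(K) - V(-85) = (1818 + 6**2 + 211*6) - 1*157 = (1818 + 36 + 1266) - 157 = 3120 - 157 = 2963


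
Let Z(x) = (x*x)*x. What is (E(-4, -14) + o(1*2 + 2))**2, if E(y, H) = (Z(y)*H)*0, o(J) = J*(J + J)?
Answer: 1024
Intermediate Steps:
Z(x) = x**3 (Z(x) = x**2*x = x**3)
o(J) = 2*J**2 (o(J) = J*(2*J) = 2*J**2)
E(y, H) = 0 (E(y, H) = (y**3*H)*0 = (H*y**3)*0 = 0)
(E(-4, -14) + o(1*2 + 2))**2 = (0 + 2*(1*2 + 2)**2)**2 = (0 + 2*(2 + 2)**2)**2 = (0 + 2*4**2)**2 = (0 + 2*16)**2 = (0 + 32)**2 = 32**2 = 1024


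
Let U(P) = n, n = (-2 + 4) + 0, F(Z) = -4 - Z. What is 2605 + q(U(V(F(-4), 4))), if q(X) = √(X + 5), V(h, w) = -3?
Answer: 2605 + √7 ≈ 2607.6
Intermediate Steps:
n = 2 (n = 2 + 0 = 2)
U(P) = 2
q(X) = √(5 + X)
2605 + q(U(V(F(-4), 4))) = 2605 + √(5 + 2) = 2605 + √7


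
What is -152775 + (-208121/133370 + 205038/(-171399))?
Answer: -1164140260665863/7619828210 ≈ -1.5278e+5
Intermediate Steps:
-152775 + (-208121/133370 + 205038/(-171399)) = -152775 + (-208121*1/133370 + 205038*(-1/171399)) = -152775 + (-208121/133370 - 68346/57133) = -152775 - 21005883113/7619828210 = -1164140260665863/7619828210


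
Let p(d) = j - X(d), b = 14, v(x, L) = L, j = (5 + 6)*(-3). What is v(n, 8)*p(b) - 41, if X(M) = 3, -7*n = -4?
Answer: -329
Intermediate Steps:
n = 4/7 (n = -1/7*(-4) = 4/7 ≈ 0.57143)
j = -33 (j = 11*(-3) = -33)
p(d) = -36 (p(d) = -33 - 1*3 = -33 - 3 = -36)
v(n, 8)*p(b) - 41 = 8*(-36) - 41 = -288 - 41 = -329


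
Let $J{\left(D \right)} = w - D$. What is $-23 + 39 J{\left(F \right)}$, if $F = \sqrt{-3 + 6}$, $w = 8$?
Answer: $289 - 39 \sqrt{3} \approx 221.45$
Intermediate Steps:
$F = \sqrt{3} \approx 1.732$
$J{\left(D \right)} = 8 - D$
$-23 + 39 J{\left(F \right)} = -23 + 39 \left(8 - \sqrt{3}\right) = -23 + \left(312 - 39 \sqrt{3}\right) = 289 - 39 \sqrt{3}$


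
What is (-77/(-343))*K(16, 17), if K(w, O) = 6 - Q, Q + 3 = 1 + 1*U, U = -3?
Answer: 121/49 ≈ 2.4694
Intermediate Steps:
Q = -5 (Q = -3 + (1 + 1*(-3)) = -3 + (1 - 3) = -3 - 2 = -5)
K(w, O) = 11 (K(w, O) = 6 - 1*(-5) = 6 + 5 = 11)
(-77/(-343))*K(16, 17) = -77/(-343)*11 = -77*(-1/343)*11 = (11/49)*11 = 121/49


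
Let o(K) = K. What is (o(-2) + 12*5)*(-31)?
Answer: -1798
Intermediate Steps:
(o(-2) + 12*5)*(-31) = (-2 + 12*5)*(-31) = (-2 + 60)*(-31) = 58*(-31) = -1798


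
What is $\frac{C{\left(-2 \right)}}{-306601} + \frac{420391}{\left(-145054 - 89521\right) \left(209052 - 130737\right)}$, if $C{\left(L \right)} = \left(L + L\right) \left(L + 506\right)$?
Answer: $\frac{36906521807009}{5632487599666125} \approx 0.0065524$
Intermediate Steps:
$C{\left(L \right)} = 2 L \left(506 + L\right)$
$\frac{C{\left(-2 \right)}}{-306601} + \frac{420391}{\left(-145054 - 89521\right) \left(209052 - 130737\right)} = \frac{2 \left(-2\right) \left(506 - 2\right)}{-306601} + \frac{420391}{\left(-145054 - 89521\right) \left(209052 - 130737\right)} = 2 \left(-2\right) 504 \left(- \frac{1}{306601}\right) + \frac{420391}{\left(-234575\right) 78315} = \left(-2016\right) \left(- \frac{1}{306601}\right) + \frac{420391}{-18370741125} = \frac{2016}{306601} + 420391 \left(- \frac{1}{18370741125}\right) = \frac{2016}{306601} - \frac{420391}{18370741125} = \frac{36906521807009}{5632487599666125}$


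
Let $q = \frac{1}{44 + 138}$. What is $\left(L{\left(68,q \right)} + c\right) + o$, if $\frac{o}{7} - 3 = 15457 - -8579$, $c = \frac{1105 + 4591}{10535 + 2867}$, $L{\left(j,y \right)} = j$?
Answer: $\frac{1128055889}{6701} \approx 1.6834 \cdot 10^{5}$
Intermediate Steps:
$q = \frac{1}{182} \approx 0.0054945$
$c = \frac{2848}{6701}$ ($c = \frac{5696}{13402} = 5696 \cdot \frac{1}{13402} = \frac{2848}{6701} \approx 0.42501$)
$o = 168273$ ($o = 21 + 7 \left(15457 - -8579\right) = 21 + 7 \left(15457 + 8579\right) = 21 + 7 \cdot 24036 = 21 + 168252 = 168273$)
$\left(L{\left(68,q \right)} + c\right) + o = \left(68 + \frac{2848}{6701}\right) + 168273 = \frac{458516}{6701} + 168273 = \frac{1128055889}{6701}$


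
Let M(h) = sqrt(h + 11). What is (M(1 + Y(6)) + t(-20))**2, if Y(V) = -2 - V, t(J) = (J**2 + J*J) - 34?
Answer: 589824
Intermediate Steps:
t(J) = -34 + 2*J**2 (t(J) = (J**2 + J**2) - 34 = 2*J**2 - 34 = -34 + 2*J**2)
M(h) = sqrt(11 + h)
(M(1 + Y(6)) + t(-20))**2 = (sqrt(11 + (1 + (-2 - 1*6))) + (-34 + 2*(-20)**2))**2 = (sqrt(11 + (1 + (-2 - 6))) + (-34 + 2*400))**2 = (sqrt(11 + (1 - 8)) + (-34 + 800))**2 = (sqrt(11 - 7) + 766)**2 = (sqrt(4) + 766)**2 = (2 + 766)**2 = 768**2 = 589824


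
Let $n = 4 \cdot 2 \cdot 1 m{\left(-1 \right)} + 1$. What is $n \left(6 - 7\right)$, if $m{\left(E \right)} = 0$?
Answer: $-1$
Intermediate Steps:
$n = 1$ ($n = 4 \cdot 2 \cdot 1 \cdot 0 + 1 = 8 \cdot 1 \cdot 0 + 1 = 8 \cdot 0 + 1 = 0 + 1 = 1$)
$n \left(6 - 7\right) = 1 \left(6 - 7\right) = 1 \left(-1\right) = -1$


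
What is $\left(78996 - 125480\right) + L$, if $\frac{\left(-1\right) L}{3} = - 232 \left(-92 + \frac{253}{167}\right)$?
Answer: $- \frac{18280084}{167} \approx -1.0946 \cdot 10^{5}$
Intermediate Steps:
$L = - \frac{10517256}{167}$ ($L = - 3 \left(- 232 \left(-92 + \frac{253}{167}\right)\right) = - 3 \left(\left(-232\right) \left(- \frac{15111}{167}\right)\right) = \left(-3\right) \frac{3505752}{167} = - \frac{10517256}{167} \approx -62978.0$)
$\left(78996 - 125480\right) + L = \left(78996 - 125480\right) - \frac{10517256}{167} = -46484 - \frac{10517256}{167} = - \frac{18280084}{167}$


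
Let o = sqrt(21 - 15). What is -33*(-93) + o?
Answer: 3069 + sqrt(6) ≈ 3071.4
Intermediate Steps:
o = sqrt(6) ≈ 2.4495
-33*(-93) + o = -33*(-93) + sqrt(6) = 3069 + sqrt(6)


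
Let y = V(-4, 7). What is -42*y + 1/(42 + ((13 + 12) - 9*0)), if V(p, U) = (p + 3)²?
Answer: -2813/67 ≈ -41.985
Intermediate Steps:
V(p, U) = (3 + p)²
y = 1 (y = (3 - 4)² = (-1)² = 1)
-42*y + 1/(42 + ((13 + 12) - 9*0)) = -42*1 + 1/(42 + ((13 + 12) - 9*0)) = -42 + 1/(42 + (25 + 0)) = -42 + 1/(42 + 25) = -42 + 1/67 = -2813/67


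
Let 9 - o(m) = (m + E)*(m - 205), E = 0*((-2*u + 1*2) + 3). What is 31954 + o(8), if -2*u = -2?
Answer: 33539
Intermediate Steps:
u = 1 (u = -½*(-2) = 1)
E = 0 (E = 0*((-2*1 + 1*2) + 3) = 0*((-2 + 2) + 3) = 0*(0 + 3) = 0*3 = 0)
o(m) = 9 - m*(-205 + m) (o(m) = 9 - (m + 0)*(m - 205) = 9 - m*(-205 + m))
31954 + o(8) = 31954 + (9 - 1*8² + 205*8) = 31954 + (9 - 1*64 + 1640) = 31954 + (9 - 64 + 1640) = 31954 + 1585 = 33539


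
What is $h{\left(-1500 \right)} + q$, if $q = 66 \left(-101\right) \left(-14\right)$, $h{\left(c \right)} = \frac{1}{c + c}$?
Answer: $\frac{279971999}{3000} \approx 93324.0$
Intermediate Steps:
$h{\left(c \right)} = \frac{1}{2 c}$
$q = 93324$ ($q = \left(-6666\right) \left(-14\right) = 93324$)
$h{\left(-1500 \right)} + q = \frac{1}{2 \left(-1500\right)} + 93324 = \frac{1}{2} \left(- \frac{1}{1500}\right) + 93324 = - \frac{1}{3000} + 93324 = \frac{279971999}{3000}$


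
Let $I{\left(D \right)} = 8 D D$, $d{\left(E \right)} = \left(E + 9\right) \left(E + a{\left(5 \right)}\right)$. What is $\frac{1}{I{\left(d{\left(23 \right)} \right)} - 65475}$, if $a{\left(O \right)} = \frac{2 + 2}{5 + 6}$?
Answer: $\frac{121}{533150933} \approx 2.2695 \cdot 10^{-7}$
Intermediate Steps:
$a{\left(O \right)} = \frac{4}{11}$
$d{\left(E \right)} = \left(9 + E\right) \left(\frac{4}{11} + E\right)$ ($d{\left(E \right)} = \left(E + 9\right) \left(E + \frac{4}{11}\right) = \left(9 + E\right) \left(\frac{4}{11} + E\right)$)
$I{\left(D \right)} = 8 D^{2}$
$\frac{1}{I{\left(d{\left(23 \right)} \right)} - 65475} = \frac{1}{8 \left(\frac{36}{11} + 23^{2} + \frac{103}{11} \cdot 23\right)^{2} - 65475} = \frac{1}{8 \left(\frac{36}{11} + 529 + \frac{2369}{11}\right)^{2} - 65475} = \frac{1}{8 \left(\frac{8224}{11}\right)^{2} - 65475} = \frac{1}{8 \cdot \frac{67634176}{121} - 65475} = \frac{1}{\frac{541073408}{121} - 65475} = \frac{1}{\frac{533150933}{121}} = \frac{121}{533150933}$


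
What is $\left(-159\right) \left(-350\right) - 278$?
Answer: $55372$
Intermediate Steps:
$\left(-159\right) \left(-350\right) - 278 = 55650 - 278 = 55372$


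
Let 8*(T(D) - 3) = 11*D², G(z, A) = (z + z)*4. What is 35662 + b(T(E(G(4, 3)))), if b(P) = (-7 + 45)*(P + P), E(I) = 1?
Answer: 71989/2 ≈ 35995.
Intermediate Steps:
G(z, A) = 8*z (G(z, A) = (2*z)*4 = 8*z)
T(D) = 3 + 11*D²/8 (T(D) = 3 + (11*D²)/8 = 3 + 11*D²/8)
b(P) = 76*P (b(P) = 38*(2*P) = 76*P)
35662 + b(T(E(G(4, 3)))) = 35662 + 76*(3 + (11/8)*1²) = 35662 + 76*(3 + (11/8)*1) = 35662 + 76*(3 + 11/8) = 35662 + 76*(35/8) = 35662 + 665/2 = 71989/2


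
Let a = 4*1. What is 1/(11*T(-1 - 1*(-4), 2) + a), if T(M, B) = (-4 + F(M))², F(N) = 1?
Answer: 1/103 ≈ 0.0097087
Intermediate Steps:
a = 4
T(M, B) = 9 (T(M, B) = (-4 + 1)² = (-3)² = 9)
1/(11*T(-1 - 1*(-4), 2) + a) = 1/(11*9 + 4) = 1/(99 + 4) = 1/103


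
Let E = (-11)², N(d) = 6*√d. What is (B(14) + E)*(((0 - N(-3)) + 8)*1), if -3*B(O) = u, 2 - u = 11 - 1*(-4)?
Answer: 3008/3 - 752*I*√3 ≈ 1002.7 - 1302.5*I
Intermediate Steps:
u = -13 (u = 2 - (11 - 1*(-4)) = 2 - (11 + 4) = 2 - 1*15 = 2 - 15 = -13)
B(O) = 13/3 (B(O) = -⅓*(-13) = 13/3)
E = 121
(B(14) + E)*(((0 - N(-3)) + 8)*1) = (13/3 + 121)*(((0 - 6*√(-3)) + 8)*1) = 376*(((0 - 6*I*√3) + 8)*1)/3 = 376*((-6*I*√3 + 8)*1)/3 = 376*((8 - 6*I*√3)*1)/3 = 376*(8 - 6*I*√3)/3 = 3008/3 - 752*I*√3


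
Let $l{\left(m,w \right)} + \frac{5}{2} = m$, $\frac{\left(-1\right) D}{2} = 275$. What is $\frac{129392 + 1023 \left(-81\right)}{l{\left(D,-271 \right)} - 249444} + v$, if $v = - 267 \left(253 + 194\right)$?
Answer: $- \frac{59673757615}{499993} \approx -1.1935 \cdot 10^{5}$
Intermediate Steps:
$D = -550$ ($D = \left(-2\right) 275 = -550$)
$l{\left(m,w \right)} = - \frac{5}{2} + m$
$v = -119349$ ($v = \left(-267\right) 447 = -119349$)
$\frac{129392 + 1023 \left(-81\right)}{l{\left(D,-271 \right)} - 249444} + v = \frac{129392 + 1023 \left(-81\right)}{\left(- \frac{5}{2} - 550\right) - 249444} - 119349 = \frac{129392 - 82863}{- \frac{1105}{2} - 249444} - 119349 = \frac{46529}{- \frac{499993}{2}} - 119349 = 46529 \left(- \frac{2}{499993}\right) - 119349 = - \frac{93058}{499993} - 119349 = - \frac{59673757615}{499993}$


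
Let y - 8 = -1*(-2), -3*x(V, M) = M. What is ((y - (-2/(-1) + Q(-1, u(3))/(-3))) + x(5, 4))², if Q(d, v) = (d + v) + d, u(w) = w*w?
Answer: 81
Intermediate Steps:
u(w) = w²
Q(d, v) = v + 2*d
x(V, M) = -M/3
y = 10 (y = 8 - 1*(-2) = 8 + 2 = 10)
((y - (-2/(-1) + Q(-1, u(3))/(-3))) + x(5, 4))² = ((10 - (-2/(-1) + (3² + 2*(-1))/(-3))) - ⅓*4)² = ((10 - (-2*(-1) + (9 - 2)*(-⅓))) - 4/3)² = ((10 - (2 + 7*(-⅓))) - 4/3)² = ((10 - (2 - 7/3)) - 4/3)² = ((10 - 1*(-⅓)) - 4/3)² = ((10 + ⅓) - 4/3)² = (31/3 - 4/3)² = 9² = 81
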